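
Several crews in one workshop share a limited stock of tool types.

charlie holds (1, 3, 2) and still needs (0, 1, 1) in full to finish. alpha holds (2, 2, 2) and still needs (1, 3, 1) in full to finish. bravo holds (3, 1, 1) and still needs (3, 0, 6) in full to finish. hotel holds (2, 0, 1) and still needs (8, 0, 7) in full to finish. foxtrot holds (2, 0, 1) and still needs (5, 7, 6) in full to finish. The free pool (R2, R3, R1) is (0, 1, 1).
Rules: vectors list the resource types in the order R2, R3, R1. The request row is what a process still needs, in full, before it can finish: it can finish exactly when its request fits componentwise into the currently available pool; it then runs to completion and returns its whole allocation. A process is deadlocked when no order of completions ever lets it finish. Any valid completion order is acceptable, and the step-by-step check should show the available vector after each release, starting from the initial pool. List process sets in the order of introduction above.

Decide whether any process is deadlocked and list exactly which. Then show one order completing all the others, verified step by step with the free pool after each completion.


Deadlocked set: bravo, hotel and foxtrot.
Key observation: charlie, alpha can finish, but then (3, 6, 5) is all there is, and the blocked group's R1 demands exceed it.
The rest can finish in the order charlie, alpha. Check, step by step:
  pool = (0, 1, 1)
  charlie needs (0, 1, 1) <= (0, 1, 1) -> finishes; pool += (1, 3, 2) = (1, 4, 3)
  alpha needs (1, 3, 1) <= (1, 4, 3) -> finishes; pool += (2, 2, 2) = (3, 6, 5)
The stuck group stays short no matter what:
  bravo cannot run: need (3, 0, 6) vs free (3, 6, 5) (insufficient R1)
  hotel cannot run: need (8, 0, 7) vs free (3, 6, 5) (insufficient R2 and R1)
  foxtrot cannot run: need (5, 7, 6) vs free (3, 6, 5) (insufficient R2, R3 and R1)


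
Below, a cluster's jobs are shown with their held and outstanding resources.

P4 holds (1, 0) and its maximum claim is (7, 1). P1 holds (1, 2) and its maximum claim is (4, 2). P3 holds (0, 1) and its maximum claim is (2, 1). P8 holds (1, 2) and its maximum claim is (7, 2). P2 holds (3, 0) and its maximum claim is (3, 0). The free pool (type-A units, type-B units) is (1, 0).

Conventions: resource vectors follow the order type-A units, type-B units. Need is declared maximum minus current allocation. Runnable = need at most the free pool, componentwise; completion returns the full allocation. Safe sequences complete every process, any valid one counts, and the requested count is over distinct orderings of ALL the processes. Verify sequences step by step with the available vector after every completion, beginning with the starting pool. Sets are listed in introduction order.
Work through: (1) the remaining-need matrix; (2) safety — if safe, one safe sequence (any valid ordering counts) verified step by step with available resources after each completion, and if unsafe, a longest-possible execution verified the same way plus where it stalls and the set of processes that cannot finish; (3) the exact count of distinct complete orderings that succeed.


(1) Need matrix, components ordered type-A units, type-B units:
  P4: (6, 1)
  P1: (3, 0)
  P3: (2, 0)
  P8: (6, 0)
  P2: (0, 0)
(2) UNSAFE — no complete ordering exists.
Key observation: even finishing P2, P3, P1 leaves just (5, 3) free — too little type-A units for any of the remaining processes.
Going as far as possible: P2, P3, P1; after that, nothing fits. Step-by-step check:
  pool = (1, 0)
  P2 needs (0, 0) <= (1, 0) -> finishes; pool += (3, 0) = (4, 0)
  P3 needs (2, 0) <= (4, 0) -> finishes; pool += (0, 1) = (4, 1)
  P1 needs (3, 0) <= (4, 1) -> finishes; pool += (1, 2) = (5, 3)
  P4 cannot run: need (6, 1) vs free (5, 3) (insufficient type-A units)
  P8 cannot run: need (6, 0) vs free (5, 3) (insufficient type-A units)
Permanently blocked: P4 and P8.
(3) The exact count: 0 of the possible complete orderings are safe sequences.


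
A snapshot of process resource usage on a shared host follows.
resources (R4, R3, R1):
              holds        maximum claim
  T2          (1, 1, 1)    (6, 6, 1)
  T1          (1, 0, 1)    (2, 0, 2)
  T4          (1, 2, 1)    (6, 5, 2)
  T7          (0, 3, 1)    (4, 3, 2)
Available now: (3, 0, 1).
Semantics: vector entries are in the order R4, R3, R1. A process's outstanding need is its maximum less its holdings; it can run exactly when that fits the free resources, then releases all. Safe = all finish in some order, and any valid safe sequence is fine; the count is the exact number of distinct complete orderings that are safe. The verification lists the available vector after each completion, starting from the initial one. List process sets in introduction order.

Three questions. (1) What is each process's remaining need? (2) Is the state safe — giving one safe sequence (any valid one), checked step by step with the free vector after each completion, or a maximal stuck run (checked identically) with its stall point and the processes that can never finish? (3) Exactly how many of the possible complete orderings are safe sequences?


(1) Remaining need (order R4, R3, R1):
  T2: (5, 5, 0)
  T1: (1, 0, 1)
  T4: (5, 3, 1)
  T7: (4, 0, 1)
(2) UNSAFE — no complete ordering exists.
Key observation: T1, T7 can finish, but then (4, 3, 3) is all there is, and the blocked group's R4 demands exceed it.
Going as far as possible: T1, T7; after that, nothing fits. Step-by-step check:
  pool = (3, 0, 1)
  run T1 (needs (1, 0, 1), free (3, 0, 1)); after release of (1, 0, 1) the pool is (4, 0, 2)
  run T7 (needs (4, 0, 1), free (4, 0, 2)); after release of (0, 3, 1) the pool is (4, 3, 3)
  blocked: T2 wants (5, 5, 0), pool (4, 3, 3) — not enough R4 and R3
  blocked: T4 wants (5, 3, 1), pool (4, 3, 3) — not enough R4
Permanently blocked: T2 and T4.
(3) Precisely 0 of the possible complete orderings are safe sequences.


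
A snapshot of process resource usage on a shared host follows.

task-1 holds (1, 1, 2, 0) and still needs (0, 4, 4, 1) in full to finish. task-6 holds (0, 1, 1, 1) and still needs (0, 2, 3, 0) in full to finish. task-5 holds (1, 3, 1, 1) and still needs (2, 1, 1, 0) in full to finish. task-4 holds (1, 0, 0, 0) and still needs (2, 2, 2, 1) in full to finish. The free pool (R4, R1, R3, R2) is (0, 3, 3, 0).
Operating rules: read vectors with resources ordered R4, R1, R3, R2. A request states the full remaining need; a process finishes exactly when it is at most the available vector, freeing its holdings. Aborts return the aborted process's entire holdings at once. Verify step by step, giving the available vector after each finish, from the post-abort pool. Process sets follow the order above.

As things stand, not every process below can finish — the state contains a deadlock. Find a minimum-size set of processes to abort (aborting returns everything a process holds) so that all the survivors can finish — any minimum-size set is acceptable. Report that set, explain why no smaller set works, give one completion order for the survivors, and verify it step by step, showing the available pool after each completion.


Minimum abort set: task-5.
Key observation: no ordering could ever have run task-4 before the abort of task-5; with (1, 3, 1, 1) back in the pool it fits at step 2.
Minimality: the empty abort set fails — the state is deadlocked as it stands.
The survivors complete as task-1, task-4, task-6. Walking it through (starting from the post-abort pool):
  pool = (1, 6, 4, 1)
  task-1 needs (0, 4, 4, 1) <= (1, 6, 4, 1) -> finishes; pool += (1, 1, 2, 0) = (2, 7, 6, 1)
  task-4 needs (2, 2, 2, 1) <= (2, 7, 6, 1) -> finishes; pool += (1, 0, 0, 0) = (3, 7, 6, 1)
  task-6 needs (0, 2, 3, 0) <= (3, 7, 6, 1) -> finishes; pool += (0, 1, 1, 1) = (3, 8, 7, 2)


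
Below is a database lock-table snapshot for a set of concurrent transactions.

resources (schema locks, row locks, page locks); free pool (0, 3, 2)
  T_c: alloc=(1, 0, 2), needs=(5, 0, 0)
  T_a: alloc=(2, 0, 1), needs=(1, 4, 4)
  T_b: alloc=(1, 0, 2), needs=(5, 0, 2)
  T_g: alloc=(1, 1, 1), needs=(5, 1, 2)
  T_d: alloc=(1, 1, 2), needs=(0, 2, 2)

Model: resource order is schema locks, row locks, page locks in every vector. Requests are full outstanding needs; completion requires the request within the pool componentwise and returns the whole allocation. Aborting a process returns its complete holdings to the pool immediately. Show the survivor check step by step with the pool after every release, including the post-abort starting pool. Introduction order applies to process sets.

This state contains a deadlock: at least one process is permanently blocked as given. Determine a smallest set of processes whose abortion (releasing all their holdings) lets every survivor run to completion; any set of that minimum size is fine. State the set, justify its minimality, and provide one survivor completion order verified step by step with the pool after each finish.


Minimum abort set: T_b and T_g.
Key observation: T_c could never have finished before the abort; with (2, 1, 3) returned by T_b and T_g, it fits at step 3.
Minimality, checking each single-abort alternative: T_c alone leaves T_b blocked (short on schema locks); T_a alone leaves T_c blocked (short on schema locks); T_b alone leaves T_c blocked (short on schema locks); T_g alone leaves T_c blocked (short on schema locks); T_d alone leaves T_c blocked (short on schema locks).
One survivor order: T_a, T_d, T_c. Verifying each step (post-abort pool first):
  pool = (2, 4, 5)
  T_a needs (1, 4, 4) <= (2, 4, 5) -> finishes; pool += (2, 0, 1) = (4, 4, 6)
  T_d needs (0, 2, 2) <= (4, 4, 6) -> finishes; pool += (1, 1, 2) = (5, 5, 8)
  T_c needs (5, 0, 0) <= (5, 5, 8) -> finishes; pool += (1, 0, 2) = (6, 5, 10)


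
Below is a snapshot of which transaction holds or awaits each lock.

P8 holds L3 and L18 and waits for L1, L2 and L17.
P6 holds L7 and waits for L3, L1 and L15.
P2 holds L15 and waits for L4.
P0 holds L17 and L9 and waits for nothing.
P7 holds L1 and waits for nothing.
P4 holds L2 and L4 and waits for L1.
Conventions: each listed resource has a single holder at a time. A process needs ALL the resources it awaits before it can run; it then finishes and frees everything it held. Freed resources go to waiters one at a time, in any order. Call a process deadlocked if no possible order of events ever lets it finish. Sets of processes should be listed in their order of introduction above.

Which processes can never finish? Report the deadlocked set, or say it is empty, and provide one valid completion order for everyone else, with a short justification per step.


Nothing here is deadlocked.
Key observation: no waiting chain loops back on itself — every chain ends at a process that waits on nothing, so everyone eventually runs.
The rest can finish in the order P7, P0, P4, P2, P8, P6.
Verifying each step:
  P7 waits on nothing -> runs at once and releases L1
  P0 waits on nothing -> runs at once and releases L17 and L9
  run P4 (all its waits — L1 — are resolved); releases L2 and L4
  run P2 (all its waits — L4 — are resolved); releases L15
  run P8 (all its waits — L1, L2 and L17 — are resolved); releases L3 and L18
  run P6 (all its waits — L3, L1 and L15 — are resolved); releases L7


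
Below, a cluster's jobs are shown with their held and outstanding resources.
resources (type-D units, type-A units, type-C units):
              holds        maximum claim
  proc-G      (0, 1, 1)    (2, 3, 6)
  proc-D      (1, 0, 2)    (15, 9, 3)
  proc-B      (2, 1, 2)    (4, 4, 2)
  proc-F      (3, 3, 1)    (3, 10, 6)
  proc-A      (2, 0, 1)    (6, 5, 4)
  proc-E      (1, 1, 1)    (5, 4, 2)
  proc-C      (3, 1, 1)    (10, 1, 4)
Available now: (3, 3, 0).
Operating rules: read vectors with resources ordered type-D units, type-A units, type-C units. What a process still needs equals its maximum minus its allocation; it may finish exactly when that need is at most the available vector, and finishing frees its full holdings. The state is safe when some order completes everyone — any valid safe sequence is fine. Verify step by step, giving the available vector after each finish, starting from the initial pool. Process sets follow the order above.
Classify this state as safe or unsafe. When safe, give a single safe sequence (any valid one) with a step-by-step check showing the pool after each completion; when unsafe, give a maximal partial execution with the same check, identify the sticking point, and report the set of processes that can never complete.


SAFE — a valid safe sequence is proc-B, proc-E, proc-A, proc-C, proc-G, proc-F, proc-D.
Key observation: the order's first zero-slack moment is proc-B ((2, 3, 0) needed, (3, 3, 0) free — a requested resource with nothing to spare).
Verifying each step:
  pool = (3, 3, 0)
  proc-B needs (2, 3, 0) <= (3, 3, 0) -> finishes; pool += (2, 1, 2) = (5, 4, 2)
  proc-E needs (4, 3, 1) <= (5, 4, 2) -> finishes; pool += (1, 1, 1) = (6, 5, 3)
  proc-A needs (4, 5, 3) <= (6, 5, 3) -> finishes; pool += (2, 0, 1) = (8, 5, 4)
  proc-C needs (7, 0, 3) <= (8, 5, 4) -> finishes; pool += (3, 1, 1) = (11, 6, 5)
  proc-G needs (2, 2, 5) <= (11, 6, 5) -> finishes; pool += (0, 1, 1) = (11, 7, 6)
  proc-F needs (0, 7, 5) <= (11, 7, 6) -> finishes; pool += (3, 3, 1) = (14, 10, 7)
  proc-D needs (14, 9, 1) <= (14, 10, 7) -> finishes; pool += (1, 0, 2) = (15, 10, 9)


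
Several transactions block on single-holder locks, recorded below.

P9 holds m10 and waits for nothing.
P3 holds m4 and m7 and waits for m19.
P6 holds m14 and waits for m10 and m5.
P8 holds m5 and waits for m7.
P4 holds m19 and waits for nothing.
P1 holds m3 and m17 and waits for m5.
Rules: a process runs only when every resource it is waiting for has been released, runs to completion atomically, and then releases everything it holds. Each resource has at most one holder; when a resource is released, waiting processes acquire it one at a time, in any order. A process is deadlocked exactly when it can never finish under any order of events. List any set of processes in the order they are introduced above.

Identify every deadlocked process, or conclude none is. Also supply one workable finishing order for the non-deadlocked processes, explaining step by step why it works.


Nothing here is deadlocked.
Key observation: the wait relation is loop-free; peeling off processes with no waits unwinds the whole state.
One completion order for the rest: P4, P3, P9, P8, P1, P6.
Check, step by step:
  P4 waits on nothing -> runs at once and releases m19
  P3 waits on m19 — all released -> runs and releases m4 and m7
  P9 waits on nothing -> runs at once and releases m10
  P8 waits on m7 — all released -> runs and releases m5
  P1 waits on m5 — all released -> runs and releases m3 and m17
  P6 waits on m10 and m5 — all released -> runs and releases m14


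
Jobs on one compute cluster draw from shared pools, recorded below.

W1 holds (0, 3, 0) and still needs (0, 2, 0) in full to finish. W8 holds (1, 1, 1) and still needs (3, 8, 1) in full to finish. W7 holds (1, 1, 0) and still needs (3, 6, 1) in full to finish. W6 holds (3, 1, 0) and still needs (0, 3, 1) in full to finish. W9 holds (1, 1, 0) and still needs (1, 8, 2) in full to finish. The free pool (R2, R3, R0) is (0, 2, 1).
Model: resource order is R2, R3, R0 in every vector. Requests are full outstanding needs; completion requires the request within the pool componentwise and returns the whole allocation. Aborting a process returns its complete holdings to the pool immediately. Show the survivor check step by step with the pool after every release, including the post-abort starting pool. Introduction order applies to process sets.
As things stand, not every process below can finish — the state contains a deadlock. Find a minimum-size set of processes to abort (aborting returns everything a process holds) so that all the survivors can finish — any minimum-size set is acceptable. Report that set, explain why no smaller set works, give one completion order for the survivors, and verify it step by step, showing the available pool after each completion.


The answer: abort W9.
Key observation: the deadlocked W8 becomes finishable only because W9 released (1, 1, 0); it completes at step 4 below.
Minimality: the empty abort set fails — the state is deadlocked as it stands.
Survivors finish in the order: W6, W1, W7, W8. Step-by-step check (pool after the aborts first):
  pool = (1, 3, 1)
  W6 needs (0, 3, 1) <= (1, 3, 1) -> finishes; pool += (3, 1, 0) = (4, 4, 1)
  W1 needs (0, 2, 0) <= (4, 4, 1) -> finishes; pool += (0, 3, 0) = (4, 7, 1)
  W7 needs (3, 6, 1) <= (4, 7, 1) -> finishes; pool += (1, 1, 0) = (5, 8, 1)
  W8 needs (3, 8, 1) <= (5, 8, 1) -> finishes; pool += (1, 1, 1) = (6, 9, 2)


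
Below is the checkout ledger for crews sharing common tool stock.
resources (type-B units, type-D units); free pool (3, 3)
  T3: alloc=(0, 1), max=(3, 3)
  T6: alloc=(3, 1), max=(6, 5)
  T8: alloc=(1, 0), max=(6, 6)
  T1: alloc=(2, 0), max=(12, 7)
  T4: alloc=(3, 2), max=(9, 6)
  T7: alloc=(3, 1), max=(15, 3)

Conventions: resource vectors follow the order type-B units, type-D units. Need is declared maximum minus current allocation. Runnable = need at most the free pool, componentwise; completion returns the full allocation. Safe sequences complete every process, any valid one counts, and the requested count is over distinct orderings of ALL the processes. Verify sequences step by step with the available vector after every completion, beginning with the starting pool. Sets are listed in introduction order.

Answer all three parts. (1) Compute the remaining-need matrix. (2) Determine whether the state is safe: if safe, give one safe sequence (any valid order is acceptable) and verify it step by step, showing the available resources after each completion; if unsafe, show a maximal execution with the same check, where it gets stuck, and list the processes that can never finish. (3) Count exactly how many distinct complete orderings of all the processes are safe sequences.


(1) Outstanding need per process (order type-B units, type-D units):
  T3: (3, 2)
  T6: (3, 4)
  T8: (5, 6)
  T1: (10, 7)
  T4: (6, 4)
  T7: (12, 2)
(2) The state is SAFE; one workable sequence: T3, T6, T4, T8, T1, T7.
Key observation: at T3 the run first touches a limit — (3, 2) against (3, 3), exact on a resource it actually requests.
Walking it through:
  pool = (3, 3)
  T3 needs (3, 2) <= (3, 3) -> finishes; pool += (0, 1) = (3, 4)
  T6 needs (3, 4) <= (3, 4) -> finishes; pool += (3, 1) = (6, 5)
  T4 needs (6, 4) <= (6, 5) -> finishes; pool += (3, 2) = (9, 7)
  T8 needs (5, 6) <= (9, 7) -> finishes; pool += (1, 0) = (10, 7)
  T1 needs (10, 7) <= (10, 7) -> finishes; pool += (2, 0) = (12, 7)
  T7 needs (12, 2) <= (12, 7) -> finishes; pool += (3, 1) = (15, 8)
(3) The exact count: 1 of the possible complete orderings is a safe sequence.


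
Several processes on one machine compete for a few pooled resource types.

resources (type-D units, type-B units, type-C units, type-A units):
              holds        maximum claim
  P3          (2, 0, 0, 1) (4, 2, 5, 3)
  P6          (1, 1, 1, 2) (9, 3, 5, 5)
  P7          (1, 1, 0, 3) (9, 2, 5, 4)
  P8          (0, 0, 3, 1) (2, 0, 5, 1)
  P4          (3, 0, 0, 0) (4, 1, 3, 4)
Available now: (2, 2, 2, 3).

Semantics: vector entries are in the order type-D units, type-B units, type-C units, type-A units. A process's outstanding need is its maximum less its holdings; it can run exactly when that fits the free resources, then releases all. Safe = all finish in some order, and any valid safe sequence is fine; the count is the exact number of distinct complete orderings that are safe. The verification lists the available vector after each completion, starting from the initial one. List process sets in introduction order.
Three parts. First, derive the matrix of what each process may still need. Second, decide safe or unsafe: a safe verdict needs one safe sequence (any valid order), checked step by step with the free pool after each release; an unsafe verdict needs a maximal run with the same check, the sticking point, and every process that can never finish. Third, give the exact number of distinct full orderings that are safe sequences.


(1) Remaining need (order type-D units, type-B units, type-C units, type-A units):
  P3: (2, 2, 5, 2)
  P6: (8, 2, 4, 3)
  P7: (8, 1, 5, 1)
  P8: (2, 0, 2, 0)
  P4: (1, 1, 3, 4)
(2) UNSAFE.
Key observation: no order helps: past P8, P4, P3, the free pool tops out at (7, 2, 5, 5), below what each blocked process needs in type-D units.
The run P8, P4, P3 cannot be extended any further. Check, step by step:
  pool = (2, 2, 2, 3)
  run P8 (needs (2, 0, 2, 0), free (2, 2, 2, 3)); after release of (0, 0, 3, 1) the pool is (2, 2, 5, 4)
  run P4 (needs (1, 1, 3, 4), free (2, 2, 5, 4)); after release of (3, 0, 0, 0) the pool is (5, 2, 5, 4)
  run P3 (needs (2, 2, 5, 2), free (5, 2, 5, 4)); after release of (2, 0, 0, 1) the pool is (7, 2, 5, 5)
  P6 still needs (8, 2, 4, 3) but only (7, 2, 5, 5) is free — short on type-D units
  P7 still needs (8, 1, 5, 1) but only (7, 2, 5, 5) is free — short on type-D units
Permanently blocked: P6 and P7.
(3) Exactly 0 of the possible complete orderings are safe sequences.


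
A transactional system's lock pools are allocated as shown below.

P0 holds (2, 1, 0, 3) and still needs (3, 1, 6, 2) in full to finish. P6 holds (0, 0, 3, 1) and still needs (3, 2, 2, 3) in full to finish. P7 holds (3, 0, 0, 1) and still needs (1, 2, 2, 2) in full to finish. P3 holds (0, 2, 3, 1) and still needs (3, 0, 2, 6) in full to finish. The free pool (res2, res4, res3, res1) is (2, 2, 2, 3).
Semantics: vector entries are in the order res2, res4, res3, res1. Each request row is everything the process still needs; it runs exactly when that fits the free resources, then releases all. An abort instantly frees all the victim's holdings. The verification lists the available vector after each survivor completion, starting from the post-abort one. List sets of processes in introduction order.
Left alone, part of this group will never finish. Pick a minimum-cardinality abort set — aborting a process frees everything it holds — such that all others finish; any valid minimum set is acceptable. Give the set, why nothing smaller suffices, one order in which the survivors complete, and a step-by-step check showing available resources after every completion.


The answer: abort P3.
Key observation: P0 was stuck for good until P3 gave back (0, 2, 3, 1); in the order shown it finishes at step 3.
No smaller set exists: with zero aborts the deadlock remains.
The survivors complete as P7, P6, P0. Verifying each step (starting from the post-abort pool):
  pool = (2, 4, 5, 4)
  P7 needs (1, 2, 2, 2) <= (2, 4, 5, 4) -> finishes; pool += (3, 0, 0, 1) = (5, 4, 5, 5)
  P6 needs (3, 2, 2, 3) <= (5, 4, 5, 5) -> finishes; pool += (0, 0, 3, 1) = (5, 4, 8, 6)
  P0 needs (3, 1, 6, 2) <= (5, 4, 8, 6) -> finishes; pool += (2, 1, 0, 3) = (7, 5, 8, 9)


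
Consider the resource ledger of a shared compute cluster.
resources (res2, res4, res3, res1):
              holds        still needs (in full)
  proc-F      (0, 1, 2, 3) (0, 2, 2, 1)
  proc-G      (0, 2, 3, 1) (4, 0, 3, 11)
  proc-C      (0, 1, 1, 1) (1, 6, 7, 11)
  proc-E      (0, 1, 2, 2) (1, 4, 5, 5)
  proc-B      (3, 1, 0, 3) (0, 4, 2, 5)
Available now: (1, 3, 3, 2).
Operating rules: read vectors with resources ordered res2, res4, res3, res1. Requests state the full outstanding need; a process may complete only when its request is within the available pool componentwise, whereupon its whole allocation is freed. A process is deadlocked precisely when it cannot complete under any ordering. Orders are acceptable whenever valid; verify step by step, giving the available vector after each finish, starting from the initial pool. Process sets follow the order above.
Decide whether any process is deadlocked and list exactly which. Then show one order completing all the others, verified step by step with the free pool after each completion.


The deadlocked set is proc-G and proc-C.
Key observation: after proc-F, proc-B, proc-E complete, (4, 6, 7, 10) is the best the pool ever gets, yet each leftover process wants more res1.
The rest can finish in the order proc-F, proc-B, proc-E. Walking it through:
  pool = (1, 3, 3, 2)
  proc-F: need (0, 2, 2, 1) fits (1, 3, 3, 2); releases (0, 1, 2, 3), pool now (1, 4, 5, 5)
  proc-B: need (0, 4, 2, 5) fits (1, 4, 5, 5); releases (3, 1, 0, 3), pool now (4, 5, 5, 8)
  proc-E: need (1, 4, 5, 5) fits (4, 5, 5, 8); releases (0, 1, 2, 2), pool now (4, 6, 7, 10)
The blocked processes can never fit:
  proc-G cannot run: need (4, 0, 3, 11) vs free (4, 6, 7, 10) (insufficient res1)
  proc-C cannot run: need (1, 6, 7, 11) vs free (4, 6, 7, 10) (insufficient res1)


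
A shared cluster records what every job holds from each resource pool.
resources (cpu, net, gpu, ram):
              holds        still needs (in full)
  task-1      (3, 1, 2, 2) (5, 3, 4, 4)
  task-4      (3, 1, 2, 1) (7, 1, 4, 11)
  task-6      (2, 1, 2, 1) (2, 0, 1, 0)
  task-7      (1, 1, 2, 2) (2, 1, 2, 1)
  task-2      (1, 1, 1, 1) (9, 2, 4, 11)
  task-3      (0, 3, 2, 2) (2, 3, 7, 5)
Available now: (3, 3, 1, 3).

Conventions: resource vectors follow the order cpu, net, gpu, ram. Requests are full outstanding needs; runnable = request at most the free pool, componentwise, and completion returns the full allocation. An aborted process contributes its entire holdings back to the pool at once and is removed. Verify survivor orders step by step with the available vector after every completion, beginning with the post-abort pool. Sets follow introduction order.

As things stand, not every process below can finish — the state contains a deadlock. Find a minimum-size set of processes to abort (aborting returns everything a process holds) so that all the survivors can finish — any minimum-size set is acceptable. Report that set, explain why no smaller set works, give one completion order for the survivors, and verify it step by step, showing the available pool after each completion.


Minimum abort set: task-4.
Key observation: before aborting task-4, task-2 was permanently blocked — no order could ever run it; afterwards it completes at step 5.
No smaller set exists: with zero aborts the deadlock remains.
The survivors complete as task-6, task-1, task-7, task-3, task-2. Check, step by step (starting from the post-abort pool):
  pool = (6, 4, 3, 4)
  task-6: need (2, 0, 1, 0) fits (6, 4, 3, 4); releases (2, 1, 2, 1), pool now (8, 5, 5, 5)
  task-1: need (5, 3, 4, 4) fits (8, 5, 5, 5); releases (3, 1, 2, 2), pool now (11, 6, 7, 7)
  task-7: need (2, 1, 2, 1) fits (11, 6, 7, 7); releases (1, 1, 2, 2), pool now (12, 7, 9, 9)
  task-3: need (2, 3, 7, 5) fits (12, 7, 9, 9); releases (0, 3, 2, 2), pool now (12, 10, 11, 11)
  task-2: need (9, 2, 4, 11) fits (12, 10, 11, 11); releases (1, 1, 1, 1), pool now (13, 11, 12, 12)


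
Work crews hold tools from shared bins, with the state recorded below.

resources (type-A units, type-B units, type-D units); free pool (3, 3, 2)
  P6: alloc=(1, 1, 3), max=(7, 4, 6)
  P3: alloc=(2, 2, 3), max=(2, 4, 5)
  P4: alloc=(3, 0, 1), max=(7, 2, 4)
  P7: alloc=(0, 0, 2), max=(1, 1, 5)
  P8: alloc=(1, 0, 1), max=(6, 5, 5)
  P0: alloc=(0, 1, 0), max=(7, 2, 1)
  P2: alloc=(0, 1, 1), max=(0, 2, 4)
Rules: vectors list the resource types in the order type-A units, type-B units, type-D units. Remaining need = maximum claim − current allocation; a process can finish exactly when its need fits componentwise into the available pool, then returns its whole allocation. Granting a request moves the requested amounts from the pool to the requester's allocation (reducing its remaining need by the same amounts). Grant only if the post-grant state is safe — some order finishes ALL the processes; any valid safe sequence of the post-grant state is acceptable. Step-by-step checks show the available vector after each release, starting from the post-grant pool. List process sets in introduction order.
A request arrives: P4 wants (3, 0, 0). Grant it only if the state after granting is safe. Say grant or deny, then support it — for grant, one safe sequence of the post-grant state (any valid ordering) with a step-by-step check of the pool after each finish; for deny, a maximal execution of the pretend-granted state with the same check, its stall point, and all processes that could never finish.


GRANT. The post-grant state is safe; one safe sequence: P3, P2, P4, P8, P7, P0, P6.
Key observation: the grant leaves (0, 3, 2) free — enough for P3, whose release restarts the cascade.
Check on the post-grant state, step by step:
  pool = (0, 3, 2)
  P3: need (0, 2, 2) fits (0, 3, 2); releases (2, 2, 3), pool now (2, 5, 5)
  P2: need (0, 1, 3) fits (2, 5, 5); releases (0, 1, 1), pool now (2, 6, 6)
  P4: need (1, 2, 3) fits (2, 6, 6); releases (6, 0, 1), pool now (8, 6, 7)
  P8: need (5, 5, 4) fits (8, 6, 7); releases (1, 0, 1), pool now (9, 6, 8)
  P7: need (1, 1, 3) fits (9, 6, 8); releases (0, 0, 2), pool now (9, 6, 10)
  P0: need (7, 1, 1) fits (9, 6, 10); releases (0, 1, 0), pool now (9, 7, 10)
  P6: need (6, 3, 3) fits (9, 7, 10); releases (1, 1, 3), pool now (10, 8, 13)


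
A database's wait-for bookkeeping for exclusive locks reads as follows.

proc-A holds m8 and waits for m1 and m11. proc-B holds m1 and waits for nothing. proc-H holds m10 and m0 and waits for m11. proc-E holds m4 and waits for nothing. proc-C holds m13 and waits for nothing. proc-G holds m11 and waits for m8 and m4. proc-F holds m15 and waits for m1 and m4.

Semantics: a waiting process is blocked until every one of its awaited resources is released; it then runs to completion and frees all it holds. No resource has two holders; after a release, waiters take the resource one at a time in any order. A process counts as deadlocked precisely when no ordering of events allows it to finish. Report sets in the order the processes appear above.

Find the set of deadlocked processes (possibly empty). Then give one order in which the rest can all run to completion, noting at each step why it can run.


Deadlocked set: proc-A, proc-H and proc-G.
Key observation: along proc-A -> proc-G -> proc-A, each member waits on what the next one holds — a deadlock; proc-H waits into the deadlock from upstream.
One completion order for the rest: proc-E, proc-C, proc-B, proc-F.
Step-by-step check:
  run proc-E (it waits on nothing); releases m4
  run proc-C (it waits on nothing); releases m13
  run proc-B (it waits on nothing); releases m1
  run proc-F (all its waits — m1 and m4 — are resolved); releases m15


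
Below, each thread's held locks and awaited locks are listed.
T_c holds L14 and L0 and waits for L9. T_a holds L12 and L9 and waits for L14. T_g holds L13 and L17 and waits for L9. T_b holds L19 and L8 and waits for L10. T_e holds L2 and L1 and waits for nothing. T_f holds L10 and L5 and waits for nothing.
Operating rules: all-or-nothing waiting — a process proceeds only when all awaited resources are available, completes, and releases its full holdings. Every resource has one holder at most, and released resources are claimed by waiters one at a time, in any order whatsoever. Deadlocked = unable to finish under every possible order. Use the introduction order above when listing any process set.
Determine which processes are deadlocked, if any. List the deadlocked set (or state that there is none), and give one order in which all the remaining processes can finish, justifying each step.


Deadlocked set: T_c, T_a and T_g.
Key observation: T_c -> T_a -> T_c is a circular wait — nothing in it can go first; T_g waits into the deadlock from upstream.
One completion order for the rest: T_f, T_b, T_e.
Walking it through:
  run T_f (it waits on nothing); releases L10 and L5
  run T_b (all its waits — L10 — are resolved); releases L19 and L8
  run T_e (it waits on nothing); releases L2 and L1


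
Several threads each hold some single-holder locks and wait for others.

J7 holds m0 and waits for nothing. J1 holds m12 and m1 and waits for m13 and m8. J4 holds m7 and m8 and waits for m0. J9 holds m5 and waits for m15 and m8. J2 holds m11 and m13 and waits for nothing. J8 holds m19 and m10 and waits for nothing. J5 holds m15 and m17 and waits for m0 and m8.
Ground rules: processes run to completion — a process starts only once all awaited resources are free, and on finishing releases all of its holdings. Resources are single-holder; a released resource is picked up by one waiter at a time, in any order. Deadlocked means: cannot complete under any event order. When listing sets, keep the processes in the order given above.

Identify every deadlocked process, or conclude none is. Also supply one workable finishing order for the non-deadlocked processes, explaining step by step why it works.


The deadlocked set is empty.
Key observation: no waiting chain loops back on itself — every chain ends at a process that waits on nothing, so everyone eventually runs.
One completion order for the rest: J2, J7, J4, J1, J5, J9, J8.
Walking it through:
  J2: no waits; runs immediately, freeing m11 and m13
  J7: no waits; runs immediately, freeing m0
  J4: everything it awaited (m0) is free; runs, freeing m7 and m8
  J1: everything it awaited (m13 and m8) is free; runs, freeing m12 and m1
  J5: everything it awaited (m0 and m8) is free; runs, freeing m15 and m17
  J9: everything it awaited (m15 and m8) is free; runs, freeing m5
  J8: no waits; runs immediately, freeing m19 and m10


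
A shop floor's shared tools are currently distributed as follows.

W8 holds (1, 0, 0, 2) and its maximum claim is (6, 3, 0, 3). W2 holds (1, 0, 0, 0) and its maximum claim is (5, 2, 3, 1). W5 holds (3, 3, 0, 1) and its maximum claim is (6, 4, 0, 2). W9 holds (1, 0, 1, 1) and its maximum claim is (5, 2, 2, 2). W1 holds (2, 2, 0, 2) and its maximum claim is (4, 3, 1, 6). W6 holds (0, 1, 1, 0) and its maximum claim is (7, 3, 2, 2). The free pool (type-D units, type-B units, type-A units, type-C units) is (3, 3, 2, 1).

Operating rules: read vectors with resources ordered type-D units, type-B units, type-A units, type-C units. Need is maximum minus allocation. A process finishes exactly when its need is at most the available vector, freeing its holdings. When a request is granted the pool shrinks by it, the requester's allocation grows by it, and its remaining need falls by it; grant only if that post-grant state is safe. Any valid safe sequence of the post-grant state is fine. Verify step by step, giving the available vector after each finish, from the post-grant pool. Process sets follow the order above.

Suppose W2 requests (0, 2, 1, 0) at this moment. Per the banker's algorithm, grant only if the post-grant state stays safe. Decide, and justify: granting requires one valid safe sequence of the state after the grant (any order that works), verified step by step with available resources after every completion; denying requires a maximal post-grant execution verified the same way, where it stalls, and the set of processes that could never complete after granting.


GRANT — the state after the grant stays safe, e.g. via W5, W8, W9, W2, W1, W6.
Key observation: (3, 1, 1, 1) free after granting still covers W5 first, and each release covers the next.
Check on the post-grant state, step by step:
  pool = (3, 1, 1, 1)
  W5: need (3, 1, 0, 1) fits (3, 1, 1, 1); releases (3, 3, 0, 1), pool now (6, 4, 1, 2)
  W8: need (5, 3, 0, 1) fits (6, 4, 1, 2); releases (1, 0, 0, 2), pool now (7, 4, 1, 4)
  W9: need (4, 2, 1, 1) fits (7, 4, 1, 4); releases (1, 0, 1, 1), pool now (8, 4, 2, 5)
  W2: need (4, 0, 2, 1) fits (8, 4, 2, 5); releases (1, 2, 1, 0), pool now (9, 6, 3, 5)
  W1: need (2, 1, 1, 4) fits (9, 6, 3, 5); releases (2, 2, 0, 2), pool now (11, 8, 3, 7)
  W6: need (7, 2, 1, 2) fits (11, 8, 3, 7); releases (0, 1, 1, 0), pool now (11, 9, 4, 7)


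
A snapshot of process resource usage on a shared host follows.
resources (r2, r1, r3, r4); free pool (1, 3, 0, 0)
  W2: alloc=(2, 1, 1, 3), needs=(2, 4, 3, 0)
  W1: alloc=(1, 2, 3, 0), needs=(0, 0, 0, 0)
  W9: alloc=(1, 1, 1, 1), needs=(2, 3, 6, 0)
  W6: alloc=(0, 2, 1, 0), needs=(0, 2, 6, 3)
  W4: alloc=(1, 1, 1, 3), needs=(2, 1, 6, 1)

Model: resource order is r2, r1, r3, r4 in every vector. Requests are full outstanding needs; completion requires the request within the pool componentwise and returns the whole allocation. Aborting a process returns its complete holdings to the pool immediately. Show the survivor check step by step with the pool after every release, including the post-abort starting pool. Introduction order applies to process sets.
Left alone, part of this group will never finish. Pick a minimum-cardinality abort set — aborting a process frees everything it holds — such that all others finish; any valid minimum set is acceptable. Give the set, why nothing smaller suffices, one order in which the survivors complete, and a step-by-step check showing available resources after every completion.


Abort W9 and W4.
Key observation: before aborting W9 and W4, W6 was permanently blocked — no order could ever run it; afterwards it completes at step 3.
Why nothing smaller works — every single abort fails: W2 alone leaves W9 blocked (short on r3); W1 alone leaves W9 blocked (short on r3); W9 alone leaves W6 blocked (short on r3); W6 alone leaves W9 blocked (short on r3); W4 alone leaves W9 blocked (short on r3).
One survivor order: W1, W2, W6. Step-by-step check (post-abort pool first):
  pool = (3, 5, 2, 4)
  W1 needs (0, 0, 0, 0) <= (3, 5, 2, 4) -> finishes; pool += (1, 2, 3, 0) = (4, 7, 5, 4)
  W2 needs (2, 4, 3, 0) <= (4, 7, 5, 4) -> finishes; pool += (2, 1, 1, 3) = (6, 8, 6, 7)
  W6 needs (0, 2, 6, 3) <= (6, 8, 6, 7) -> finishes; pool += (0, 2, 1, 0) = (6, 10, 7, 7)


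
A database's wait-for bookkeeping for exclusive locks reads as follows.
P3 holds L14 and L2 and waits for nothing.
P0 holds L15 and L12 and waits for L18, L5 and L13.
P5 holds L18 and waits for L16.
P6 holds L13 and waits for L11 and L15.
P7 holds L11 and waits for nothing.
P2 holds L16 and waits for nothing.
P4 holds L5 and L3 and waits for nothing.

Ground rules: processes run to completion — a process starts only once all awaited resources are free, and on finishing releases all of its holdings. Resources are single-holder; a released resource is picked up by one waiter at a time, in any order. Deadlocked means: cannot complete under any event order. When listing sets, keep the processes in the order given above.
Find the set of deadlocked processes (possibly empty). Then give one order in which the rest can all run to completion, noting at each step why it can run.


Deadlocked set: P0 and P6.
Key observation: the loop P0 -> P6 -> P0 blocks itself forever; no other process is dragged down with it.
A valid finishing order for the others: P7, P2, P4, P3, P5.
Walking it through:
  P7 waits on nothing -> runs at once and releases L11
  P2 waits on nothing -> runs at once and releases L16
  P4 waits on nothing -> runs at once and releases L5 and L3
  P3 waits on nothing -> runs at once and releases L14 and L2
  P5 waits on L16 — all released -> runs and releases L18


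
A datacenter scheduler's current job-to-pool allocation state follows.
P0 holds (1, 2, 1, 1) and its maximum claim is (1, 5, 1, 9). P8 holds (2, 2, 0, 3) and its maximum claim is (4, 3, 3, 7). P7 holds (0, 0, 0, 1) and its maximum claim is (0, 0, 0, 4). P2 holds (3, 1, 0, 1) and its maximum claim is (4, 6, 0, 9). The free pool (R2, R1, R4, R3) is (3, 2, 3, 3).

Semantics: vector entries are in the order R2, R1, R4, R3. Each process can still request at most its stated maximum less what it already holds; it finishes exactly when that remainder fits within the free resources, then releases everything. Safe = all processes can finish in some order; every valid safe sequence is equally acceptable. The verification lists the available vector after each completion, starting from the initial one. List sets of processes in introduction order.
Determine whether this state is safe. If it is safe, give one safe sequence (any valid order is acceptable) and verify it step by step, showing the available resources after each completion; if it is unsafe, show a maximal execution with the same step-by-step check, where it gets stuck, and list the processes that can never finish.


The state is UNSAFE.
Key observation: P7, P8 can finish, but then (5, 4, 3, 7) is all there is, and the blocked group's R3 demands exceed it.
The run P7, P8 cannot be extended any further. Check, step by step:
  pool = (3, 2, 3, 3)
  run P7 (needs (0, 0, 0, 3), free (3, 2, 3, 3)); after release of (0, 0, 0, 1) the pool is (3, 2, 3, 4)
  run P8 (needs (2, 1, 3, 4), free (3, 2, 3, 4)); after release of (2, 2, 0, 3) the pool is (5, 4, 3, 7)
  P0 still needs (0, 3, 0, 8) but only (5, 4, 3, 7) is free — short on R3
  P2 still needs (1, 5, 0, 8) but only (5, 4, 3, 7) is free — short on R1 and R3
Permanently blocked: P0 and P2.
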